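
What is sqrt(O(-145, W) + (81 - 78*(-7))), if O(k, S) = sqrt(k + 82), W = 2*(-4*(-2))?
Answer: sqrt(627 + 3*I*sqrt(7)) ≈ 25.04 + 0.1585*I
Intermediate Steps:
W = 16 (W = 2*8 = 16)
O(k, S) = sqrt(82 + k)
sqrt(O(-145, W) + (81 - 78*(-7))) = sqrt(sqrt(82 - 145) + (81 - 78*(-7))) = sqrt(sqrt(-63) + (81 + 546)) = sqrt(3*I*sqrt(7) + 627) = sqrt(627 + 3*I*sqrt(7))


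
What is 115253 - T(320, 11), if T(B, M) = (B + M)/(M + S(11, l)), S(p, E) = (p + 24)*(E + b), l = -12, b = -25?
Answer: 147985183/1284 ≈ 1.1525e+5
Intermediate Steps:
S(p, E) = (-25 + E)*(24 + p) (S(p, E) = (p + 24)*(E - 25) = (24 + p)*(-25 + E) = (-25 + E)*(24 + p))
T(B, M) = (B + M)/(-1295 + M) (T(B, M) = (B + M)/(M + (-600 - 25*11 + 24*(-12) - 12*11)) = (B + M)/(M + (-600 - 275 - 288 - 132)) = (B + M)/(M - 1295) = (B + M)/(-1295 + M))
115253 - T(320, 11) = 115253 - (320 + 11)/(-1295 + 11) = 115253 - 331/(-1284) = 115253 - (-1)*331/1284 = 115253 - 1*(-331/1284) = 115253 + 331/1284 = 147985183/1284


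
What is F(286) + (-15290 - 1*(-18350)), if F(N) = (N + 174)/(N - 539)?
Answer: 33640/11 ≈ 3058.2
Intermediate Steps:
F(N) = (174 + N)/(-539 + N)
F(286) + (-15290 - 1*(-18350)) = (174 + 286)/(-539 + 286) + (-15290 - 1*(-18350)) = 460/(-253) + (-15290 + 18350) = -1/253*460 + 3060 = -20/11 + 3060 = 33640/11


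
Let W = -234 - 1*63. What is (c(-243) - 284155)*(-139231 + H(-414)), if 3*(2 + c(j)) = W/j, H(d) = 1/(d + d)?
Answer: 221119881088333/5589 ≈ 3.9563e+10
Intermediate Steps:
H(d) = 1/(2*d)
W = -297 (W = -234 - 63 = -297)
c(j) = -2 - 99/j (c(j) = -2 + (-297/j)/3 = -2 - 99/j)
(c(-243) - 284155)*(-139231 + H(-414)) = ((-2 - 99/(-243)) - 284155)*(-139231 + (½)/(-414)) = ((-2 - 99*(-1/243)) - 284155)*(-139231 + (½)*(-1/414)) = ((-2 + 11/27) - 284155)*(-139231 - 1/828) = (-43/27 - 284155)*(-115283269/828) = -7672228/27*(-115283269/828) = 221119881088333/5589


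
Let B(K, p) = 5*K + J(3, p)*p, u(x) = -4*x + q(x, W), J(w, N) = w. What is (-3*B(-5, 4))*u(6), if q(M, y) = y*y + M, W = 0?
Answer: -702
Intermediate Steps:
q(M, y) = M + y**2 (q(M, y) = y**2 + M = M + y**2)
u(x) = -3*x (u(x) = -4*x + (x + 0**2) = -4*x + (x + 0) = -4*x + x = -3*x)
B(K, p) = 3*p + 5*K (B(K, p) = 5*K + 3*p = 3*p + 5*K)
(-3*B(-5, 4))*u(6) = (-3*(3*4 + 5*(-5)))*(-3*6) = -3*(12 - 25)*(-18) = -3*(-13)*(-18) = 39*(-18) = -702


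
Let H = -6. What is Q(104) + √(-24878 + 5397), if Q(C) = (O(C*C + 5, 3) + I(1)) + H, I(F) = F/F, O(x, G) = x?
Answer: 10816 + 11*I*√161 ≈ 10816.0 + 139.57*I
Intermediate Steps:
I(F) = 1
Q(C) = C² (Q(C) = ((C*C + 5) + 1) - 6 = ((C² + 5) + 1) - 6 = ((5 + C²) + 1) - 6 = (6 + C²) - 6 = C²)
Q(104) + √(-24878 + 5397) = 104² + √(-24878 + 5397) = 10816 + √(-19481) = 10816 + 11*I*√161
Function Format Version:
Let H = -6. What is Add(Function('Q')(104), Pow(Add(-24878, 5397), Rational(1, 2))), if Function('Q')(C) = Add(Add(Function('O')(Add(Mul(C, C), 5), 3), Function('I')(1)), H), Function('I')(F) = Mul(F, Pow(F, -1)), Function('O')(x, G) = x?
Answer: Add(10816, Mul(11, I, Pow(161, Rational(1, 2)))) ≈ Add(10816., Mul(139.57, I))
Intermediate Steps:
Function('I')(F) = 1
Function('Q')(C) = Pow(C, 2) (Function('Q')(C) = Add(Add(Add(Mul(C, C), 5), 1), -6) = Add(Add(Add(Pow(C, 2), 5), 1), -6) = Add(Add(Add(5, Pow(C, 2)), 1), -6) = Add(Add(6, Pow(C, 2)), -6) = Pow(C, 2))
Add(Function('Q')(104), Pow(Add(-24878, 5397), Rational(1, 2))) = Add(Pow(104, 2), Pow(Add(-24878, 5397), Rational(1, 2))) = Add(10816, Pow(-19481, Rational(1, 2))) = Add(10816, Mul(11, I, Pow(161, Rational(1, 2))))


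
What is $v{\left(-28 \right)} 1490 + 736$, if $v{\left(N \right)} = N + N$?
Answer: $-82704$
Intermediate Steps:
$v{\left(N \right)} = 2 N$
$v{\left(-28 \right)} 1490 + 736 = 2 \left(-28\right) 1490 + 736 = \left(-56\right) 1490 + 736 = -83440 + 736 = -82704$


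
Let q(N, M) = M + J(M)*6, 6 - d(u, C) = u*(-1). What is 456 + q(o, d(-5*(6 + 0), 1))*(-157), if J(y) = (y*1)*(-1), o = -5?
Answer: -18384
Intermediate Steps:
d(u, C) = 6 + u (d(u, C) = 6 - u*(-1) = 6 - (-1)*u = 6 + u)
J(y) = -y (J(y) = y*(-1) = -y)
q(N, M) = -5*M (q(N, M) = M - M*6 = M - 6*M = -5*M)
456 + q(o, d(-5*(6 + 0), 1))*(-157) = 456 - 5*(6 - 5*(6 + 0))*(-157) = 456 - 5*(6 - 5*6)*(-157) = 456 - 5*(6 - 30)*(-157) = 456 - 5*(-24)*(-157) = 456 + 120*(-157) = 456 - 18840 = -18384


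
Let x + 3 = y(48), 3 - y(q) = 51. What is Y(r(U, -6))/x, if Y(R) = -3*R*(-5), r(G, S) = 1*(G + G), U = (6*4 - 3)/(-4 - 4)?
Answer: 105/68 ≈ 1.5441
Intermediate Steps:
U = -21/8 (U = (24 - 3)/(-8) = 21*(-1/8) = -21/8 ≈ -2.6250)
y(q) = -48 (y(q) = 3 - 1*51 = 3 - 51 = -48)
r(G, S) = 2*G (r(G, S) = 1*(2*G) = 2*G)
Y(R) = 15*R
x = -51 (x = -3 - 48 = -51)
Y(r(U, -6))/x = (15*(2*(-21/8)))/(-51) = (15*(-21/4))*(-1/51) = -315/4*(-1/51) = 105/68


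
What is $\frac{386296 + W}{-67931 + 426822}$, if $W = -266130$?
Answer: $\frac{120166}{358891} \approx 0.33483$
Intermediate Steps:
$\frac{386296 + W}{-67931 + 426822} = \frac{386296 - 266130}{-67931 + 426822} = \frac{120166}{358891}$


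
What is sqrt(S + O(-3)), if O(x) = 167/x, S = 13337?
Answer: 2*sqrt(29883)/3 ≈ 115.24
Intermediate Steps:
sqrt(S + O(-3)) = sqrt(13337 + 167/(-3)) = sqrt(13337 + 167*(-1/3)) = sqrt(13337 - 167/3) = sqrt(39844/3) = 2*sqrt(29883)/3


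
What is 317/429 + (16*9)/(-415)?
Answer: 69779/178035 ≈ 0.39194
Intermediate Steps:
317/429 + (16*9)/(-415) = 317*(1/429) + 144*(-1/415) = 317/429 - 144/415 = 69779/178035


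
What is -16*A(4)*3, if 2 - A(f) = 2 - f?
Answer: -192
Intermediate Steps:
A(f) = f (A(f) = 2 - (2 - f) = 2 + (-2 + f) = f)
-16*A(4)*3 = -16*4*3 = -64*3 = -192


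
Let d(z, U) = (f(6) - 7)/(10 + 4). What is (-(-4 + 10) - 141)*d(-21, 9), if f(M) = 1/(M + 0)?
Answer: 287/4 ≈ 71.750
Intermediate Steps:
f(M) = 1/M
d(z, U) = -41/84 (d(z, U) = (1/6 - 7)/(10 + 4) = (⅙ - 7)/14 = -41/6*1/14 = -41/84)
(-(-4 + 10) - 141)*d(-21, 9) = (-(-4 + 10) - 141)*(-41/84) = (-1*6 - 141)*(-41/84) = (-6 - 141)*(-41/84) = -147*(-41/84) = 287/4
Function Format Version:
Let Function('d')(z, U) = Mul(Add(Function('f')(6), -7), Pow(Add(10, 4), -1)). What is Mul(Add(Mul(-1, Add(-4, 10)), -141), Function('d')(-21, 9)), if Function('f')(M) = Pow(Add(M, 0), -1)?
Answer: Rational(287, 4) ≈ 71.750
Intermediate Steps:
Function('f')(M) = Pow(M, -1)
Function('d')(z, U) = Rational(-41, 84) (Function('d')(z, U) = Mul(Add(Pow(6, -1), -7), Pow(Add(10, 4), -1)) = Mul(Add(Rational(1, 6), -7), Pow(14, -1)) = Mul(Rational(-41, 6), Rational(1, 14)) = Rational(-41, 84))
Mul(Add(Mul(-1, Add(-4, 10)), -141), Function('d')(-21, 9)) = Mul(Add(Mul(-1, Add(-4, 10)), -141), Rational(-41, 84)) = Mul(Add(Mul(-1, 6), -141), Rational(-41, 84)) = Mul(Add(-6, -141), Rational(-41, 84)) = Mul(-147, Rational(-41, 84)) = Rational(287, 4)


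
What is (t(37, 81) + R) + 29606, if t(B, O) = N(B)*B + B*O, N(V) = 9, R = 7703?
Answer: 40639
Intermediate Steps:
t(B, O) = 9*B + B*O
(t(37, 81) + R) + 29606 = (37*(9 + 81) + 7703) + 29606 = (37*90 + 7703) + 29606 = (3330 + 7703) + 29606 = 11033 + 29606 = 40639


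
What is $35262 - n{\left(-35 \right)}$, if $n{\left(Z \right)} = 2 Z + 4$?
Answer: $35328$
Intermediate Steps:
$n{\left(Z \right)} = 4 + 2 Z$
$35262 - n{\left(-35 \right)} = 35262 - \left(4 + 2 \left(-35\right)\right) = 35262 - \left(4 - 70\right) = 35262 - -66 = 35262 + 66 = 35328$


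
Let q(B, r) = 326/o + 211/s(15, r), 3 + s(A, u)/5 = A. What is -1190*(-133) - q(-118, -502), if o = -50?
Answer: 47481901/300 ≈ 1.5827e+5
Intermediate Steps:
s(A, u) = -15 + 5*A
q(B, r) = -901/300 (q(B, r) = 326/(-50) + 211/(-15 + 5*15) = 326*(-1/50) + 211/(-15 + 75) = -163/25 + 211/60 = -901/300)
-1190*(-133) - q(-118, -502) = -1190*(-133) - 1*(-901/300) = 158270 + 901/300 = 47481901/300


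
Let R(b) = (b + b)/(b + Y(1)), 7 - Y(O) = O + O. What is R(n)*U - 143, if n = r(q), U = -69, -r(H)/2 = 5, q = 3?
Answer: -419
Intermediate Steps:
Y(O) = 7 - 2*O (Y(O) = 7 - (O + O) = 7 - 2*O)
r(H) = -10 (r(H) = -2*5 = -10)
n = -10
R(b) = 2*b/(5 + b) (R(b) = (b + b)/(b + (7 - 2*1)) = (2*b)/(b + (7 - 2)) = (2*b)/(b + 5) = (2*b)/(5 + b) = 2*b/(5 + b))
R(n)*U - 143 = (2*(-10)/(5 - 10))*(-69) - 143 = (2*(-10)/(-5))*(-69) - 143 = (2*(-10)*(-⅕))*(-69) - 143 = 4*(-69) - 143 = -276 - 143 = -419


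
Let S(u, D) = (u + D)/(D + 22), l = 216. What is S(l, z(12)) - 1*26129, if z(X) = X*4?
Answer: -914383/35 ≈ -26125.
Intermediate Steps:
z(X) = 4*X
S(u, D) = (D + u)/(22 + D)
S(l, z(12)) - 1*26129 = (4*12 + 216)/(22 + 4*12) - 1*26129 = (48 + 216)/(22 + 48) - 26129 = 264/70 - 26129 = (1/70)*264 - 26129 = 132/35 - 26129 = -914383/35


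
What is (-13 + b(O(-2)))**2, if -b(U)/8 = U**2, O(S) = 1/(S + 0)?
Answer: 225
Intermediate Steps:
O(S) = 1/S
b(U) = -8*U**2
(-13 + b(O(-2)))**2 = (-13 - 8*(1/(-2))**2)**2 = (-13 - 8*(-1/2)**2)**2 = (-13 - 8*1/4)**2 = (-13 - 2)**2 = (-15)**2 = 225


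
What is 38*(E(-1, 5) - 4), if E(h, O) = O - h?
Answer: 76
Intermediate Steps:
38*(E(-1, 5) - 4) = 38*((5 - 1*(-1)) - 4) = 38*((5 + 1) - 4) = 38*(6 - 4) = 38*2 = 76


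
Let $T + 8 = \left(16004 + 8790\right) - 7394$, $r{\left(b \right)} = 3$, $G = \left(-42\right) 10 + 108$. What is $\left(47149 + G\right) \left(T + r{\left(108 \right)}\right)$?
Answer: $814729615$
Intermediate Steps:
$G = -312$ ($G = -420 + 108 = -312$)
$T = 17392$ ($T = -8 + \left(\left(16004 + 8790\right) - 7394\right) = -8 + \left(24794 - 7394\right) = -8 + 17400 = 17392$)
$\left(47149 + G\right) \left(T + r{\left(108 \right)}\right) = \left(47149 - 312\right) \left(17392 + 3\right) = 46837 \cdot 17395 = 814729615$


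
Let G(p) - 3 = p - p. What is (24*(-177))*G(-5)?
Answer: -12744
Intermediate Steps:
G(p) = 3 (G(p) = 3 + (p - p) = 3 + 0 = 3)
(24*(-177))*G(-5) = (24*(-177))*3 = -4248*3 = -12744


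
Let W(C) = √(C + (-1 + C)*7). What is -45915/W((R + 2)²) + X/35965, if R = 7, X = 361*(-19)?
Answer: -6859/35965 - 45915*√641/641 ≈ -1813.7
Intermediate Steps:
X = -6859
W(C) = √(-7 + 8*C) (W(C) = √(C + (-7 + 7*C)) = √(-7 + 8*C))
-45915/W((R + 2)²) + X/35965 = -45915/√(-7 + 8*(7 + 2)²) - 6859/35965 = -45915/√(-7 + 8*9²) - 6859*1/35965 = -45915/√(-7 + 8*81) - 6859/35965 = -45915/√(-7 + 648) - 6859/35965 = -45915*√641/641 - 6859/35965 = -6859/35965 - 45915*√641/641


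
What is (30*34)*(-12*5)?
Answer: -61200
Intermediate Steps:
(30*34)*(-12*5) = 1020*(-60) = -61200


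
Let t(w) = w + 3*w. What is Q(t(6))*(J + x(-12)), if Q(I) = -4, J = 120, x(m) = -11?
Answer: -436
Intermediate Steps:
t(w) = 4*w
Q(t(6))*(J + x(-12)) = -4*(120 - 11) = -4*109 = -436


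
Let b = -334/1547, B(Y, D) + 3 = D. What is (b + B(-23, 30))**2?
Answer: 1716859225/2393209 ≈ 717.39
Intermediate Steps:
B(Y, D) = -3 + D
b = -334/1547 (b = -334*1/1547 = -334/1547 ≈ -0.21590)
(b + B(-23, 30))**2 = (-334/1547 + (-3 + 30))**2 = (-334/1547 + 27)**2 = (41435/1547)**2 = 1716859225/2393209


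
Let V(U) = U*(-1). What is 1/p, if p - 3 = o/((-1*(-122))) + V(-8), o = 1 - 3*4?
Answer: 122/1331 ≈ 0.091660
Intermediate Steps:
V(U) = -U
o = -11 (o = 1 - 12 = -11)
p = 1331/122 (p = 3 + (-11/(-1*(-122)) - 1*(-8)) = 3 + (-11/122 + 8) = 3 + 965/122 = 1331/122 ≈ 10.910)
1/p = 1/(1331/122) = 122/1331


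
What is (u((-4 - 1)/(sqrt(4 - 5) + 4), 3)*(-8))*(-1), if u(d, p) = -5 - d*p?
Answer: -200/17 - 120*I/17 ≈ -11.765 - 7.0588*I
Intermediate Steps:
u(d, p) = -5 - d*p
(u((-4 - 1)/(sqrt(4 - 5) + 4), 3)*(-8))*(-1) = ((-5 - 1*(-4 - 1)/(sqrt(4 - 5) + 4)*3)*(-8))*(-1) = ((-5 - 1*(-5/(sqrt(-1) + 4))*3)*(-8))*(-1) = ((-5 - 1*(-5/(I + 4))*3)*(-8))*(-1) = ((-5 - 1*(-5*(4 - I)/17)*3)*(-8))*(-1) = ((-5 + (60/17 - 15*I/17))*(-8))*(-1) = ((-25/17 - 15*I/17)*(-8))*(-1) = (200/17 + 120*I/17)*(-1) = -200/17 - 120*I/17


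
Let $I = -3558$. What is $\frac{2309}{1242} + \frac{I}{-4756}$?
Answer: $\frac{1925080}{738369} \approx 2.6072$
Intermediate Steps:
$\frac{2309}{1242} + \frac{I}{-4756} = \frac{2309}{1242} - \frac{3558}{-4756} = 2309 \cdot \frac{1}{1242} - - \frac{1779}{2378} = \frac{2309}{1242} + \frac{1779}{2378} = \frac{1925080}{738369}$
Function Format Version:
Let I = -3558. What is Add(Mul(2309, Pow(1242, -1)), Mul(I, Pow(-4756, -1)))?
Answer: Rational(1925080, 738369) ≈ 2.6072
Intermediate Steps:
Add(Mul(2309, Pow(1242, -1)), Mul(I, Pow(-4756, -1))) = Add(Mul(2309, Pow(1242, -1)), Mul(-3558, Pow(-4756, -1))) = Add(Mul(2309, Rational(1, 1242)), Mul(-3558, Rational(-1, 4756))) = Add(Rational(2309, 1242), Rational(1779, 2378)) = Rational(1925080, 738369)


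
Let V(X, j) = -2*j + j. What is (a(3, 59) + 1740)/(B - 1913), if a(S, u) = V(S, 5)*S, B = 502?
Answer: -1725/1411 ≈ -1.2225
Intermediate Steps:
V(X, j) = -j
a(S, u) = -5*S (a(S, u) = (-1*5)*S = -5*S)
(a(3, 59) + 1740)/(B - 1913) = (-5*3 + 1740)/(502 - 1913) = (-15 + 1740)/(-1411) = 1725*(-1/1411) = -1725/1411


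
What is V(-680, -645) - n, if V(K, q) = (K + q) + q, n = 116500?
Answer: -118470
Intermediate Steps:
V(K, q) = K + 2*q
V(-680, -645) - n = (-680 + 2*(-645)) - 1*116500 = (-680 - 1290) - 116500 = -1970 - 116500 = -118470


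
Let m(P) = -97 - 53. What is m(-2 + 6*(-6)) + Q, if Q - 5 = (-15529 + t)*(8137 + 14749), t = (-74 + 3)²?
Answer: -240028513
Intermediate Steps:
m(P) = -150
t = 5041 (t = (-71)² = 5041)
Q = -240028363 (Q = 5 + (-15529 + 5041)*(8137 + 14749) = 5 - 10488*22886 = 5 - 240028368 = -240028363)
m(-2 + 6*(-6)) + Q = -150 - 240028363 = -240028513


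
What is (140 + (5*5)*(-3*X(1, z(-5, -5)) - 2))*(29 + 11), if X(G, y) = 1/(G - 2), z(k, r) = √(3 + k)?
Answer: 6600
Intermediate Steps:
X(G, y) = 1/(-2 + G)
(140 + (5*5)*(-3*X(1, z(-5, -5)) - 2))*(29 + 11) = (140 + (5*5)*(-3/(-2 + 1) - 2))*(29 + 11) = (140 + 25*(-3/(-1) - 2))*40 = (140 + 25*(-3*(-1) - 2))*40 = (140 + 25*(3 - 2))*40 = (140 + 25*1)*40 = (140 + 25)*40 = 165*40 = 6600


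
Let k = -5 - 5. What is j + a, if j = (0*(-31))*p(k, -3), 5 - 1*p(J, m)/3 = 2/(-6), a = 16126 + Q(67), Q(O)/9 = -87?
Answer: 15343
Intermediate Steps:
k = -10
Q(O) = -783 (Q(O) = 9*(-87) = -783)
a = 15343 (a = 16126 - 783 = 15343)
p(J, m) = 16 (p(J, m) = 15 - 6/(-6) = 15 - 6*(-1)/6 = 15 - 3*(-1/3) = 15 + 1 = 16)
j = 0 (j = (0*(-31))*16 = 0*16 = 0)
j + a = 0 + 15343 = 15343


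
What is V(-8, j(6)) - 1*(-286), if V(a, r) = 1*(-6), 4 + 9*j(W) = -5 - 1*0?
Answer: 280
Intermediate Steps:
j(W) = -1 (j(W) = -4/9 + (-5 - 1*0)/9 = -4/9 + (-5 + 0)/9 = -4/9 + (1/9)*(-5) = -4/9 - 5/9 = -1)
V(a, r) = -6
V(-8, j(6)) - 1*(-286) = -6 - 1*(-286) = -6 + 286 = 280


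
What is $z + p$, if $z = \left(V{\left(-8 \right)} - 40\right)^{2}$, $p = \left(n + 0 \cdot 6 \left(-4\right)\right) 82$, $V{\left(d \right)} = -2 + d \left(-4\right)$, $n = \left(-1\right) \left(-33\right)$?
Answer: $2806$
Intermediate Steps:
$n = 33$
$V{\left(d \right)} = -2 - 4 d$
$p = 2706$ ($p = \left(33 + 0 \cdot 6 \left(-4\right)\right) 82 = \left(33 + 0 \left(-4\right)\right) 82 = \left(33 + 0\right) 82 = 33 \cdot 82 = 2706$)
$z = 100$ ($z = \left(\left(-2 - -32\right) - 40\right)^{2} = \left(\left(-2 + 32\right) - 40\right)^{2} = \left(30 - 40\right)^{2} = \left(-10\right)^{2} = 100$)
$z + p = 100 + 2706 = 2806$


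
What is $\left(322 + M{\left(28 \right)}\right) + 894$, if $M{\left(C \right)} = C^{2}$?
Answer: $2000$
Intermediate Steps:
$\left(322 + M{\left(28 \right)}\right) + 894 = \left(322 + 28^{2}\right) + 894 = \left(322 + 784\right) + 894 = 1106 + 894 = 2000$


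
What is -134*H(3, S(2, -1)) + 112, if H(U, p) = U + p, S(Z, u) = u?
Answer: -156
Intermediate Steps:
-134*H(3, S(2, -1)) + 112 = -134*(3 - 1) + 112 = -134*2 + 112 = -268 + 112 = -156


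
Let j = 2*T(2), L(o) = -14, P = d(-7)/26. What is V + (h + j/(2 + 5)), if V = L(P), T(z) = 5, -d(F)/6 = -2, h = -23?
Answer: -249/7 ≈ -35.571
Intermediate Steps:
d(F) = 12 (d(F) = -6*(-2) = 12)
P = 6/13 (P = 12/26 = 12*(1/26) = 6/13 ≈ 0.46154)
j = 10 (j = 2*5 = 10)
V = -14
V + (h + j/(2 + 5)) = -14 + (-23 + 10/(2 + 5)) = -14 + (-23 + 10/7) = -14 - 151/7 = -249/7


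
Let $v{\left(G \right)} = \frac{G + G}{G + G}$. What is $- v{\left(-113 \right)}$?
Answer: $-1$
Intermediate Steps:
$v{\left(G \right)} = 1$ ($v{\left(G \right)} = \frac{2 G}{2 G} = 2 G \frac{1}{2 G} = 1$)
$- v{\left(-113 \right)} = \left(-1\right) 1 = -1$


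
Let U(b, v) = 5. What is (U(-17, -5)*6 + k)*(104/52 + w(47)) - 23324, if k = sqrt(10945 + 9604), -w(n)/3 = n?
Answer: -27494 - 139*sqrt(20549) ≈ -47420.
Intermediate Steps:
w(n) = -3*n
k = sqrt(20549) ≈ 143.35
(U(-17, -5)*6 + k)*(104/52 + w(47)) - 23324 = (5*6 + sqrt(20549))*(104/52 - 3*47) - 23324 = (30 + sqrt(20549))*((1/52)*104 - 141) - 23324 = (30 + sqrt(20549))*(2 - 141) - 23324 = (30 + sqrt(20549))*(-139) - 23324 = (-4170 - 139*sqrt(20549)) - 23324 = -27494 - 139*sqrt(20549)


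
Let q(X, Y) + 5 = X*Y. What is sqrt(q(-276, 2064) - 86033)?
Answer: I*sqrt(655702) ≈ 809.75*I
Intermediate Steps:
q(X, Y) = -5 + X*Y
sqrt(q(-276, 2064) - 86033) = sqrt((-5 - 276*2064) - 86033) = sqrt((-5 - 569664) - 86033) = sqrt(-569669 - 86033) = sqrt(-655702) = I*sqrt(655702)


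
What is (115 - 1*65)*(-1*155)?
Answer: -7750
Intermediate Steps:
(115 - 1*65)*(-1*155) = (115 - 65)*(-155) = 50*(-155) = -7750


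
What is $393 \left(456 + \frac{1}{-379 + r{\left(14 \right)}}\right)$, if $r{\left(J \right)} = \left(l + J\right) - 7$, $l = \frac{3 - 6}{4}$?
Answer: $\frac{89065852}{497} \approx 1.7921 \cdot 10^{5}$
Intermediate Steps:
$l = - \frac{3}{4}$ ($l = \left(3 - 6\right) \frac{1}{4} = \left(-3\right) \frac{1}{4} = - \frac{3}{4} \approx -0.75$)
$r{\left(J \right)} = - \frac{31}{4} + J$ ($r{\left(J \right)} = \left(- \frac{3}{4} + J\right) - 7 = - \frac{31}{4} + J$)
$393 \left(456 + \frac{1}{-379 + r{\left(14 \right)}}\right) = 393 \left(456 + \frac{1}{-379 + \left(- \frac{31}{4} + 14\right)}\right) = 393 \left(456 + \frac{1}{-379 + \frac{25}{4}}\right) = 393 \left(456 + \frac{1}{- \frac{1491}{4}}\right) = 393 \left(456 - \frac{4}{1491}\right) = 393 \cdot \frac{679892}{1491} = \frac{89065852}{497}$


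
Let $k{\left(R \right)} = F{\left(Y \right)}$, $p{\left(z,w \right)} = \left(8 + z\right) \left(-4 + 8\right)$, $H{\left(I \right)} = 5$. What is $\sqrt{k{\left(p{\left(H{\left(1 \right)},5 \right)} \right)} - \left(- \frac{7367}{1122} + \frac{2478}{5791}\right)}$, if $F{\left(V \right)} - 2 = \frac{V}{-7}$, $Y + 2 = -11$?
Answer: $\frac{\sqrt{20676642907622394}}{45482514} \approx 3.1615$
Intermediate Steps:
$Y = -13$ ($Y = -2 - 11 = -13$)
$p{\left(z,w \right)} = 32 + 4 z$ ($p{\left(z,w \right)} = \left(8 + z\right) 4 = 32 + 4 z$)
$F{\left(V \right)} = 2 - \frac{V}{7}$ ($F{\left(V \right)} = 2 + \frac{V}{-7} = 2 + V \left(- \frac{1}{7}\right) = 2 - \frac{V}{7}$)
$k{\left(R \right)} = \frac{27}{7}$ ($k{\left(R \right)} = 2 - - \frac{13}{7} = 2 + \frac{13}{7} = \frac{27}{7}$)
$\sqrt{k{\left(p{\left(H{\left(1 \right)},5 \right)} \right)} - \left(- \frac{7367}{1122} + \frac{2478}{5791}\right)} = \sqrt{\frac{27}{7} - \left(- \frac{7367}{1122} + \frac{2478}{5791}\right)} = \sqrt{\frac{27}{7} - - \frac{39881981}{6497502}} = \sqrt{\frac{27}{7} + \left(- \frac{2478}{5791} + \frac{7367}{1122}\right)} = \sqrt{\frac{27}{7} + \frac{39881981}{6497502}} = \sqrt{\frac{454606421}{45482514}} = \frac{\sqrt{20676642907622394}}{45482514}$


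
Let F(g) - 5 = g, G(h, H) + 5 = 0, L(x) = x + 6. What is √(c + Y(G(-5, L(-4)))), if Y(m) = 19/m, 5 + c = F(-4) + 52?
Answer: √1105/5 ≈ 6.6483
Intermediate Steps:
L(x) = 6 + x
G(h, H) = -5 (G(h, H) = -5 + 0 = -5)
F(g) = 5 + g
c = 48 (c = -5 + ((5 - 4) + 52) = -5 + (1 + 52) = -5 + 53 = 48)
√(c + Y(G(-5, L(-4)))) = √(48 + 19/(-5)) = √(48 + 19*(-⅕)) = √(48 - 19/5) = √(221/5) = √1105/5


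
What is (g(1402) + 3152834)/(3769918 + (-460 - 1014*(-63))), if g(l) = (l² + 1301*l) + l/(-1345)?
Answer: 4668790199/2577921150 ≈ 1.8111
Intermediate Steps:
g(l) = l² + 1749844*l/1345 (g(l) = (l² + 1301*l) + l*(-1/1345) = (l² + 1301*l) - l/1345 = l² + 1749844*l/1345)
(g(1402) + 3152834)/(3769918 + (-460 - 1014*(-63))) = ((1/1345)*1402*(1749844 + 1345*1402) + 3152834)/(3769918 + (-460 - 1014*(-63))) = ((1/1345)*1402*(1749844 + 1885690) + 3152834)/(3769918 + (-460 + 63882)) = ((1/1345)*1402*3635534 + 3152834)/(3769918 + 63422) = (5097018668/1345 + 3152834)/3833340 = (9337580398/1345)*(1/3833340) = 4668790199/2577921150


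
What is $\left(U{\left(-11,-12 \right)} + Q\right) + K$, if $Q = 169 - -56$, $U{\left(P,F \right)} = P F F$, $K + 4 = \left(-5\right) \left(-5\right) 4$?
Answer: $-1263$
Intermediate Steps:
$K = 96$ ($K = -4 + \left(-5\right) \left(-5\right) 4 = -4 + 25 \cdot 4 = -4 + 100 = 96$)
$U{\left(P,F \right)} = P F^{2}$ ($U{\left(P,F \right)} = F P F = P F^{2}$)
$Q = 225$ ($Q = 169 + 56 = 225$)
$\left(U{\left(-11,-12 \right)} + Q\right) + K = \left(- 11 \left(-12\right)^{2} + 225\right) + 96 = \left(\left(-11\right) 144 + 225\right) + 96 = \left(-1584 + 225\right) + 96 = -1359 + 96 = -1263$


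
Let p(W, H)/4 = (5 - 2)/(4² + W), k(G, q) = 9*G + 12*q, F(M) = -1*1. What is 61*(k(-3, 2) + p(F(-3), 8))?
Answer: -671/5 ≈ -134.20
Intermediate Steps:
F(M) = -1
p(W, H) = 12/(16 + W) (p(W, H) = 4*((5 - 2)/(4² + W)) = 4*(3/(16 + W)) = 12/(16 + W))
61*(k(-3, 2) + p(F(-3), 8)) = 61*((9*(-3) + 12*2) + 12/(16 - 1)) = 61*((-27 + 24) + 12/15) = 61*(-3 + 12*(1/15)) = 61*(-3 + ⅘) = 61*(-11/5) = -671/5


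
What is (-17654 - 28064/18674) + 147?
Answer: -163476891/9337 ≈ -17509.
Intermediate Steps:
(-17654 - 28064/18674) + 147 = (-17654 - 28064*1/18674) + 147 = (-17654 - 14032/9337) + 147 = -164849430/9337 + 147 = -163476891/9337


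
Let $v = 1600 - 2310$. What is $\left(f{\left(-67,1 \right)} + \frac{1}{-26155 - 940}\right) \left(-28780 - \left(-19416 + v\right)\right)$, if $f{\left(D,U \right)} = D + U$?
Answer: $\frac{15475697234}{27095} \approx 5.7116 \cdot 10^{5}$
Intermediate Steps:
$v = -710$ ($v = 1600 - 2310 = -710$)
$\left(f{\left(-67,1 \right)} + \frac{1}{-26155 - 940}\right) \left(-28780 - \left(-19416 + v\right)\right) = \left(\left(-67 + 1\right) + \frac{1}{-26155 - 940}\right) \left(-28780 + \left(\left(1221 - -710\right) - -18195\right)\right) = \left(-66 + \frac{1}{-27095}\right) \left(-28780 + \left(\left(1221 + 710\right) + 18195\right)\right) = \left(-66 - \frac{1}{27095}\right) \left(-28780 + \left(1931 + 18195\right)\right) = - \frac{1788271 \left(-28780 + 20126\right)}{27095} = \left(- \frac{1788271}{27095}\right) \left(-8654\right) = \frac{15475697234}{27095}$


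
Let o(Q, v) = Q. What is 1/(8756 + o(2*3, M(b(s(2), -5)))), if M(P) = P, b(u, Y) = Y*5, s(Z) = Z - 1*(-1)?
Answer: 1/8762 ≈ 0.00011413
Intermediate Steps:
s(Z) = 1 + Z (s(Z) = Z + 1 = 1 + Z)
b(u, Y) = 5*Y
1/(8756 + o(2*3, M(b(s(2), -5)))) = 1/(8756 + 2*3) = 1/(8756 + 6) = 1/8762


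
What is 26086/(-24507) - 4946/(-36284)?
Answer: -412646401/444605994 ≈ -0.92812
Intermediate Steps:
26086/(-24507) - 4946/(-36284) = 26086*(-1/24507) - 4946*(-1/36284) = -26086/24507 + 2473/18142 = -412646401/444605994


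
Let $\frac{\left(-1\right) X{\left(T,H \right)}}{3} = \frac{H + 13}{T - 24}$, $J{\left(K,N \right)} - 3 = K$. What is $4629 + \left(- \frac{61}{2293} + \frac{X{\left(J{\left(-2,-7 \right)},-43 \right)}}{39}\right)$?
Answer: $\frac{3173587774}{685607} \approx 4628.9$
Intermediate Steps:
$J{\left(K,N \right)} = 3 + K$
$X{\left(T,H \right)} = - \frac{3 \left(13 + H\right)}{-24 + T}$ ($X{\left(T,H \right)} = - 3 \frac{H + 13}{T - 24} = - 3 \frac{13 + H}{-24 + T} = - \frac{3 \left(13 + H\right)}{-24 + T}$)
$4629 + \left(- \frac{61}{2293} + \frac{X{\left(J{\left(-2,-7 \right)},-43 \right)}}{39}\right) = 4629 + \left(- \frac{61}{2293} + \frac{3 \frac{1}{-24 + \left(3 - 2\right)} \left(-13 - -43\right)}{39}\right) = 4629 + \left(\left(-61\right) \frac{1}{2293} + \frac{3 \left(-13 + 43\right)}{-24 + 1} \cdot \frac{1}{39}\right) = 4629 + \left(- \frac{61}{2293} + 3 \frac{1}{-23} \cdot 30 \cdot \frac{1}{39}\right) = 4629 + \left(- \frac{61}{2293} + 3 \left(- \frac{1}{23}\right) 30 \cdot \frac{1}{39}\right) = 4629 - \frac{87029}{685607} = \frac{3173587774}{685607}$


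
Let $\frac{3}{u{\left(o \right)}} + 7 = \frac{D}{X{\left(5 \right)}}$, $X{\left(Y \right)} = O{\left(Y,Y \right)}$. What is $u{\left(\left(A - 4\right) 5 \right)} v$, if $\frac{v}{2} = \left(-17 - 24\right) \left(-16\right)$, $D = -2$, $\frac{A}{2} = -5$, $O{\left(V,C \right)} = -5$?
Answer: $- \frac{6560}{11} \approx -596.36$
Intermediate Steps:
$X{\left(Y \right)} = -5$
$A = -10$ ($A = 2 \left(-5\right) = -10$)
$u{\left(o \right)} = - \frac{5}{11}$ ($u{\left(o \right)} = \frac{3}{-7 - \frac{2}{-5}} = \frac{3}{-7 - - \frac{2}{5}} = \frac{3}{-7 + \frac{2}{5}} = \frac{3}{- \frac{33}{5}} = 3 \left(- \frac{5}{33}\right) = - \frac{5}{11}$)
$v = 1312$ ($v = 2 \left(-17 - 24\right) \left(-16\right) = 2 \left(\left(-41\right) \left(-16\right)\right) = 2 \cdot 656 = 1312$)
$u{\left(\left(A - 4\right) 5 \right)} v = \left(- \frac{5}{11}\right) 1312 = - \frac{6560}{11}$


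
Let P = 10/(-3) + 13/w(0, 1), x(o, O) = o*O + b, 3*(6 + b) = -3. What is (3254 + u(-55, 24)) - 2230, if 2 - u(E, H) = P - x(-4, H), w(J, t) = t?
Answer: 2740/3 ≈ 913.33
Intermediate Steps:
b = -7 (b = -6 + (⅓)*(-3) = -6 - 1 = -7)
x(o, O) = -7 + O*o (x(o, O) = o*O - 7 = O*o - 7 = -7 + O*o)
P = 29/3 (P = 10/(-3) + 13/1 = 10*(-⅓) + 13*1 = -10/3 + 13 = 29/3 ≈ 9.6667)
u(E, H) = -44/3 - 4*H (u(E, H) = 2 - (29/3 - (-7 + H*(-4))) = 2 - (29/3 - (-7 - 4*H)) = 2 - (29/3 + (7 + 4*H)) = 2 - (50/3 + 4*H) = 2 + (-50/3 - 4*H) = -44/3 - 4*H)
(3254 + u(-55, 24)) - 2230 = (3254 + (-44/3 - 4*24)) - 2230 = (3254 + (-44/3 - 96)) - 2230 = (3254 - 332/3) - 2230 = 9430/3 - 2230 = 2740/3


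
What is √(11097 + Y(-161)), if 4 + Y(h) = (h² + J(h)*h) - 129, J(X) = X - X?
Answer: √36885 ≈ 192.05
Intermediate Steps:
J(X) = 0
Y(h) = -133 + h² (Y(h) = -4 + ((h² + 0*h) - 129) = -4 + ((h² + 0) - 129) = -4 + (h² - 129) = -4 + (-129 + h²) = -133 + h²)
√(11097 + Y(-161)) = √(11097 + (-133 + (-161)²)) = √(11097 + (-133 + 25921)) = √(11097 + 25788) = √36885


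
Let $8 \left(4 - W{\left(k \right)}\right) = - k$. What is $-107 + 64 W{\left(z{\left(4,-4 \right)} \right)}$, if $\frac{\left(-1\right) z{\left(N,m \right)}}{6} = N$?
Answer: $-43$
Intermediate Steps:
$z{\left(N,m \right)} = - 6 N$
$W{\left(k \right)} = 4 + \frac{k}{8}$ ($W{\left(k \right)} = 4 - \frac{\left(-1\right) k}{8} = 4 + \frac{k}{8}$)
$-107 + 64 W{\left(z{\left(4,-4 \right)} \right)} = -107 + 64 \left(4 + \frac{\left(-6\right) 4}{8}\right) = -107 + 64 \left(4 + \frac{1}{8} \left(-24\right)\right) = -107 + 64 \left(4 - 3\right) = -107 + 64 \cdot 1 = -107 + 64 = -43$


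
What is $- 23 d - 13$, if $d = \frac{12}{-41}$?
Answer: $- \frac{257}{41} \approx -6.2683$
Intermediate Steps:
$d = - \frac{12}{41}$ ($d = 12 \left(- \frac{1}{41}\right) = - \frac{12}{41} \approx -0.29268$)
$- 23 d - 13 = \left(-23\right) \left(- \frac{12}{41}\right) - 13 = \frac{276}{41} - 13 = - \frac{257}{41}$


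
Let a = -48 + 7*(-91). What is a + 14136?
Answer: 13451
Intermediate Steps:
a = -685 (a = -48 - 637 = -685)
a + 14136 = -685 + 14136 = 13451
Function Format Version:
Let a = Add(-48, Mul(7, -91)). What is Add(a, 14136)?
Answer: 13451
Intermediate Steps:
a = -685 (a = Add(-48, -637) = -685)
Add(a, 14136) = Add(-685, 14136) = 13451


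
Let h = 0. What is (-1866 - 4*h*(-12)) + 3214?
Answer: 1348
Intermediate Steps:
(-1866 - 4*h*(-12)) + 3214 = (-1866 - 4*0*(-12)) + 3214 = (-1866 + 0*(-12)) + 3214 = (-1866 + 0) + 3214 = -1866 + 3214 = 1348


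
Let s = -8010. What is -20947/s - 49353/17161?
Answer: -35846063/137459610 ≈ -0.26078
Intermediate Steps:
-20947/s - 49353/17161 = -20947/(-8010) - 49353/17161 = -20947*(-1/8010) - 49353*1/17161 = 20947/8010 - 49353/17161 = -35846063/137459610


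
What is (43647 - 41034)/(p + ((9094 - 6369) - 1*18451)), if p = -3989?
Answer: -2613/19715 ≈ -0.13254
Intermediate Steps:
(43647 - 41034)/(p + ((9094 - 6369) - 1*18451)) = (43647 - 41034)/(-3989 + ((9094 - 6369) - 1*18451)) = 2613/(-3989 + (2725 - 18451)) = 2613/(-3989 - 15726) = 2613/(-19715) = 2613*(-1/19715) = -2613/19715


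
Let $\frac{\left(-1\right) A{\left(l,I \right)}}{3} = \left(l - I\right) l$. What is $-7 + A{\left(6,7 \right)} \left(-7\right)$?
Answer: $-133$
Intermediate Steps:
$A{\left(l,I \right)} = - 3 l \left(l - I\right)$ ($A{\left(l,I \right)} = - 3 \left(l - I\right) l = - 3 l \left(l - I\right)$)
$-7 + A{\left(6,7 \right)} \left(-7\right) = -7 + 3 \cdot 6 \left(7 - 6\right) \left(-7\right) = -7 + 3 \cdot 6 \cdot 1 \left(-7\right) = -7 + 18 \left(-7\right) = -7 - 126 = -133$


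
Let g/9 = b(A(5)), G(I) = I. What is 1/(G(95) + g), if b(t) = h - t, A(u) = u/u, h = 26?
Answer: 1/320 ≈ 0.0031250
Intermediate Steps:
A(u) = 1
b(t) = 26 - t
g = 225 (g = 9*(26 - 1*1) = 9*(26 - 1) = 9*25 = 225)
1/(G(95) + g) = 1/(95 + 225) = 1/320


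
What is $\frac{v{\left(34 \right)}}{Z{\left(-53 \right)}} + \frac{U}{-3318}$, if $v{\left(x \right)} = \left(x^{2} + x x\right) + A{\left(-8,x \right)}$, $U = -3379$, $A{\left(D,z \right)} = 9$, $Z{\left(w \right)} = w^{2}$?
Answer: $\frac{17192689}{9320262} \approx 1.8447$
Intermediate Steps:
$v{\left(x \right)} = 9 + 2 x^{2}$ ($v{\left(x \right)} = \left(x^{2} + x x\right) + 9 = \left(x^{2} + x^{2}\right) + 9 = 2 x^{2} + 9 = 9 + 2 x^{2}$)
$\frac{v{\left(34 \right)}}{Z{\left(-53 \right)}} + \frac{U}{-3318} = \frac{9 + 2 \cdot 34^{2}}{\left(-53\right)^{2}} - \frac{3379}{-3318} = \frac{9 + 2 \cdot 1156}{2809} - - \frac{3379}{3318} = \left(9 + 2312\right) \frac{1}{2809} + \frac{3379}{3318} = 2321 \cdot \frac{1}{2809} + \frac{3379}{3318} = \frac{2321}{2809} + \frac{3379}{3318} = \frac{17192689}{9320262}$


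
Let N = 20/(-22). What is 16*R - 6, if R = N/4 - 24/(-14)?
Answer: 1370/77 ≈ 17.792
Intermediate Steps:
N = -10/11 (N = 20*(-1/22) = -10/11 ≈ -0.90909)
R = 229/154 (R = -10/11/4 - 24/(-14) = -10/11*¼ - 24*(-1/14) = -5/22 + 12/7 = 229/154 ≈ 1.4870)
16*R - 6 = 16*(229/154) - 6 = 1832/77 - 6 = 1370/77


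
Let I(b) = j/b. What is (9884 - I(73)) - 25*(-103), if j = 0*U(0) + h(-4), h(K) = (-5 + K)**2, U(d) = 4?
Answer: 909426/73 ≈ 12458.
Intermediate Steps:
j = 81 (j = 0*4 + (-5 - 4)**2 = 0 + (-9)**2 = 0 + 81 = 81)
I(b) = 81/b
(9884 - I(73)) - 25*(-103) = (9884 - 81/73) - 25*(-103) = (9884 - 81/73) + 2575 = 721451/73 + 2575 = 909426/73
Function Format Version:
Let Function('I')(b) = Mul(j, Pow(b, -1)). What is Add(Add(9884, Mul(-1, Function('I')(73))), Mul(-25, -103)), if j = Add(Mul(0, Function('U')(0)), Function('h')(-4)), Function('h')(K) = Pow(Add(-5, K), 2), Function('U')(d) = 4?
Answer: Rational(909426, 73) ≈ 12458.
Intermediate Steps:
j = 81 (j = Add(Mul(0, 4), Pow(Add(-5, -4), 2)) = Add(0, Pow(-9, 2)) = Add(0, 81) = 81)
Function('I')(b) = Mul(81, Pow(b, -1))
Add(Add(9884, Mul(-1, Function('I')(73))), Mul(-25, -103)) = Add(Add(9884, Mul(-1, Mul(81, Pow(73, -1)))), Mul(-25, -103)) = Add(Add(9884, Mul(-1, Mul(81, Rational(1, 73)))), 2575) = Add(Add(9884, Mul(-1, Rational(81, 73))), 2575) = Add(Add(9884, Rational(-81, 73)), 2575) = Add(Rational(721451, 73), 2575) = Rational(909426, 73)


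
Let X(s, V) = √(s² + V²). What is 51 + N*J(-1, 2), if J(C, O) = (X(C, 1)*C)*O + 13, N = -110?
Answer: -1379 + 220*√2 ≈ -1067.9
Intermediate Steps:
X(s, V) = √(V² + s²)
J(C, O) = 13 + C*O*√(1 + C²) (J(C, O) = (√(1² + C²)*C)*O + 13 = (√(1 + C²)*C)*O + 13 = (C*√(1 + C²))*O + 13 = C*O*√(1 + C²) + 13 = 13 + C*O*√(1 + C²))
51 + N*J(-1, 2) = 51 - 110*(13 - 1*2*√(1 + (-1)²)) = 51 - 110*(13 - 1*2*√(1 + 1)) = 51 - 110*(13 - 1*2*√2) = 51 - 110*(13 - 2*√2) = 51 + (-1430 + 220*√2) = -1379 + 220*√2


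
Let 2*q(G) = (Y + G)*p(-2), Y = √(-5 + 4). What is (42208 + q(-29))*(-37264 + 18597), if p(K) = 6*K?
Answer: -791144794 + 112002*I ≈ -7.9114e+8 + 1.12e+5*I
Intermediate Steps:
Y = I (Y = √(-1) = I ≈ 1.0*I)
q(G) = -6*I - 6*G (q(G) = ((I + G)*(6*(-2)))/2 = ((I + G)*(-12))/2 = (-12*I - 12*G)/2 = -6*I - 6*G)
(42208 + q(-29))*(-37264 + 18597) = (42208 + (-6*I - 6*(-29)))*(-37264 + 18597) = (42208 + (-6*I + 174))*(-18667) = (42208 + (174 - 6*I))*(-18667) = (42382 - 6*I)*(-18667) = -791144794 + 112002*I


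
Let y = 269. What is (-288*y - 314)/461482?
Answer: -38893/230741 ≈ -0.16856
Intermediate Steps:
(-288*y - 314)/461482 = (-288*269 - 314)/461482 = (-77472 - 314)*(1/461482) = -77786*1/461482 = -38893/230741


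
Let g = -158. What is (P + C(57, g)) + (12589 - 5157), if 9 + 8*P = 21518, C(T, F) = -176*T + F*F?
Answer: 200421/8 ≈ 25053.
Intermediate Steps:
C(T, F) = F² - 176*T (C(T, F) = -176*T + F² = F² - 176*T)
P = 21509/8 (P = -9/8 + (⅛)*21518 = -9/8 + 10759/4 = 21509/8 ≈ 2688.6)
(P + C(57, g)) + (12589 - 5157) = (21509/8 + ((-158)² - 176*57)) + (12589 - 5157) = (21509/8 + (24964 - 10032)) + 7432 = (21509/8 + 14932) + 7432 = 140965/8 + 7432 = 200421/8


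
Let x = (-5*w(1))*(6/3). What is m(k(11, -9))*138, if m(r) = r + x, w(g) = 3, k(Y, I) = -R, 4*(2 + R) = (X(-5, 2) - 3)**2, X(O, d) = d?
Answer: -7797/2 ≈ -3898.5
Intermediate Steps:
R = -7/4 (R = -2 + (2 - 3)**2/4 = -2 + (1/4)*(-1)**2 = -2 + (1/4)*1 = -2 + 1/4 = -7/4 ≈ -1.7500)
k(Y, I) = 7/4 (k(Y, I) = -1*(-7/4) = 7/4)
x = -30 (x = (-5*3)*(6/3) = -90/3 = -15*2 = -30)
m(r) = -30 + r (m(r) = r - 30 = -30 + r)
m(k(11, -9))*138 = (-30 + 7/4)*138 = -113/4*138 = -7797/2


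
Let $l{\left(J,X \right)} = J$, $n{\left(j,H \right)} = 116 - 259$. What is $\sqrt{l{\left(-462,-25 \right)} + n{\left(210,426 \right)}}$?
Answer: $11 i \sqrt{5} \approx 24.597 i$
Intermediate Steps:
$n{\left(j,H \right)} = -143$
$\sqrt{l{\left(-462,-25 \right)} + n{\left(210,426 \right)}} = \sqrt{-462 - 143} = \sqrt{-605} = 11 i \sqrt{5}$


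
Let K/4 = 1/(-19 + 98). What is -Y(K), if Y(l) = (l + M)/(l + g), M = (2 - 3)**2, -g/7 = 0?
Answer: -83/4 ≈ -20.750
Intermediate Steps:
g = 0 (g = -7*0 = 0)
K = 4/79 (K = 4/(-19 + 98) = 4/79 ≈ 0.050633)
M = 1 (M = (-1)**2 = 1)
Y(l) = (1 + l)/l (Y(l) = (l + 1)/(l + 0) = (1 + l)/l)
-Y(K) = -(1 + 4/79)/4/79 = -79*83/(4*79) = -1*83/4 = -83/4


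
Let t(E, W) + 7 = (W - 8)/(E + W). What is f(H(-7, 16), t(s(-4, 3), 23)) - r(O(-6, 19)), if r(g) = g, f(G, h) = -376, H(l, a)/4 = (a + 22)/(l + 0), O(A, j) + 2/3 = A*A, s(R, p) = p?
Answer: -1234/3 ≈ -411.33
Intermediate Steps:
O(A, j) = -⅔ + A² (O(A, j) = -⅔ + A*A = -⅔ + A²)
t(E, W) = -7 + (-8 + W)/(E + W) (t(E, W) = -7 + (W - 8)/(E + W) = -7 + (-8 + W)/(E + W))
H(l, a) = 4*(22 + a)/l (H(l, a) = 4*((a + 22)/(l + 0)) = 4*((22 + a)/l) = 4*(22 + a)/l)
f(H(-7, 16), t(s(-4, 3), 23)) - r(O(-6, 19)) = -376 - (-⅔ + (-6)²) = -376 - (-⅔ + 36) = -376 - 1*106/3 = -376 - 106/3 = -1234/3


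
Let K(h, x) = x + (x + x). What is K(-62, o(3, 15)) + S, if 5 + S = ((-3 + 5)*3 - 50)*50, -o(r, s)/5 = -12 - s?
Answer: -1800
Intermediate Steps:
o(r, s) = 60 + 5*s (o(r, s) = -5*(-12 - s) = 60 + 5*s)
K(h, x) = 3*x (K(h, x) = x + 2*x = 3*x)
S = -2205 (S = -5 + ((-3 + 5)*3 - 50)*50 = -5 + (2*3 - 50)*50 = -5 + (6 - 50)*50 = -5 - 44*50 = -5 - 2200 = -2205)
K(-62, o(3, 15)) + S = 3*(60 + 5*15) - 2205 = 3*(60 + 75) - 2205 = 3*135 - 2205 = 405 - 2205 = -1800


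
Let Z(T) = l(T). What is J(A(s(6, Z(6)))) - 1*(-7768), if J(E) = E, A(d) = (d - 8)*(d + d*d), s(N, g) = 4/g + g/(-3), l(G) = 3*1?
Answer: 209644/27 ≈ 7764.6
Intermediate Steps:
l(G) = 3
Z(T) = 3
s(N, g) = 4/g - g/3 (s(N, g) = 4/g + g*(-⅓) = 4/g - g/3)
A(d) = (-8 + d)*(d + d²)
J(A(s(6, Z(6)))) - 1*(-7768) = (4/3 - ⅓*3)*(-8 + (4/3 - ⅓*3)² - 7*(4/3 - ⅓*3)) - 1*(-7768) = (4*(⅓) - 1)*(-8 + (4*(⅓) - 1)² - 7*(4*(⅓) - 1)) + 7768 = (4/3 - 1)*(-8 + (4/3 - 1)² - 7*(4/3 - 1)) + 7768 = (-8 + (⅓)² - 7*⅓)/3 + 7768 = (-8 + ⅑ - 7/3)/3 + 7768 = (⅓)*(-92/9) + 7768 = -92/27 + 7768 = 209644/27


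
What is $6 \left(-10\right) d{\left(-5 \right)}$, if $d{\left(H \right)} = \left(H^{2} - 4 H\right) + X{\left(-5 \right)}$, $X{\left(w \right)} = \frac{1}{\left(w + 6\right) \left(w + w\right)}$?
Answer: $-2694$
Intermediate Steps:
$X{\left(w \right)} = \frac{1}{2 w \left(6 + w\right)}$ ($X{\left(w \right)} = \frac{1}{\left(6 + w\right) 2 w} = \frac{1}{2 w \left(6 + w\right)}$)
$d{\left(H \right)} = - \frac{1}{10} + H^{2} - 4 H$ ($d{\left(H \right)} = \left(H^{2} - 4 H\right) + \frac{1}{2 \left(-5\right) \left(6 - 5\right)} = \left(H^{2} - 4 H\right) + \frac{1}{2} \left(- \frac{1}{5}\right) 1^{-1} = \left(H^{2} - 4 H\right) + \frac{1}{2} \left(- \frac{1}{5}\right) 1 = \left(H^{2} - 4 H\right) - \frac{1}{10} = - \frac{1}{10} + H^{2} - 4 H$)
$6 \left(-10\right) d{\left(-5 \right)} = 6 \left(-10\right) \left(- \frac{1}{10} + \left(-5\right)^{2} - -20\right) = - 60 \left(- \frac{1}{10} + 25 + 20\right) = \left(-60\right) \frac{449}{10} = -2694$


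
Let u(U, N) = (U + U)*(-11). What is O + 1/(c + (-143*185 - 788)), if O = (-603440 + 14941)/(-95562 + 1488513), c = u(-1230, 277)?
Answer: -36362756/84970011 ≈ -0.42795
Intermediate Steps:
u(U, N) = -22*U (u(U, N) = (2*U)*(-11) = -22*U)
c = 27060 (c = -22*(-1230) = 27060)
O = -588499/1392951 ≈ -0.42248
O + 1/(c + (-143*185 - 788)) = -588499/1392951 + 1/(27060 + (-143*185 - 788)) = -588499/1392951 + 1/(27060 + (-26455 - 788)) = -588499/1392951 + 1/(27060 - 27243) = -588499/1392951 + 1/(-183) = -588499/1392951 - 1/183 = -36362756/84970011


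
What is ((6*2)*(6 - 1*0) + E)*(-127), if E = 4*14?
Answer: -16256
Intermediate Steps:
E = 56
((6*2)*(6 - 1*0) + E)*(-127) = ((6*2)*(6 - 1*0) + 56)*(-127) = (12*(6 + 0) + 56)*(-127) = (12*6 + 56)*(-127) = (72 + 56)*(-127) = 128*(-127) = -16256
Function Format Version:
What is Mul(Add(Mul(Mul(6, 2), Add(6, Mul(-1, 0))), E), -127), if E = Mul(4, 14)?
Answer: -16256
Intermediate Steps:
E = 56
Mul(Add(Mul(Mul(6, 2), Add(6, Mul(-1, 0))), E), -127) = Mul(Add(Mul(Mul(6, 2), Add(6, Mul(-1, 0))), 56), -127) = Mul(Add(Mul(12, Add(6, 0)), 56), -127) = Mul(Add(Mul(12, 6), 56), -127) = Mul(Add(72, 56), -127) = Mul(128, -127) = -16256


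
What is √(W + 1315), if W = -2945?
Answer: I*√1630 ≈ 40.373*I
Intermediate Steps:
√(W + 1315) = √(-2945 + 1315) = √(-1630) = I*√1630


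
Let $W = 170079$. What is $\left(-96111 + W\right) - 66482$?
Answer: $7486$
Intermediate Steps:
$\left(-96111 + W\right) - 66482 = \left(-96111 + 170079\right) - 66482 = 73968 - 66482 = 7486$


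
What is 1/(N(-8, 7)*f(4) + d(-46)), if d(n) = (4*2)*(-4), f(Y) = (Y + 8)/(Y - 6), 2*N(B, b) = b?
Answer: -1/53 ≈ -0.018868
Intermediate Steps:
N(B, b) = b/2
f(Y) = (8 + Y)/(-6 + Y)
d(n) = -32 (d(n) = 8*(-4) = -32)
1/(N(-8, 7)*f(4) + d(-46)) = 1/(((½)*7)*((8 + 4)/(-6 + 4)) - 32) = 1/(7*(12/(-2))/2 - 32) = 1/(7*(-½*12)/2 - 32) = 1/((7/2)*(-6) - 32) = 1/(-21 - 32) = 1/(-53) = -1/53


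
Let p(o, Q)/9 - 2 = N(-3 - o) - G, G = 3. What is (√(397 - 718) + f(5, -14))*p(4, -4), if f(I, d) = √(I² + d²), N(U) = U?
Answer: -72*√221 - 72*I*√321 ≈ -1070.4 - 1290.0*I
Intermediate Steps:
p(o, Q) = -36 - 9*o (p(o, Q) = 18 + 9*((-3 - o) - 1*3) = 18 + 9*((-3 - o) - 3) = 18 + 9*(-6 - o) = 18 + (-54 - 9*o) = -36 - 9*o)
(√(397 - 718) + f(5, -14))*p(4, -4) = (√(397 - 718) + √(5² + (-14)²))*(-36 - 9*4) = (√(-321) + √(25 + 196))*(-36 - 36) = (I*√321 + √221)*(-72) = (√221 + I*√321)*(-72) = -72*√221 - 72*I*√321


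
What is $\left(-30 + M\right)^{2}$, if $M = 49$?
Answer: $361$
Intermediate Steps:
$\left(-30 + M\right)^{2} = \left(-30 + 49\right)^{2} = 19^{2} = 361$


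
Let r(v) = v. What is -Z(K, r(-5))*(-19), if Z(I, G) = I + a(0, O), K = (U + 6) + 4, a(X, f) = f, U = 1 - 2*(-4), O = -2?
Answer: 323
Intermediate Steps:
U = 9 (U = 1 + 8 = 9)
K = 19 (K = (9 + 6) + 4 = 15 + 4 = 19)
Z(I, G) = -2 + I (Z(I, G) = I - 2 = -2 + I)
-Z(K, r(-5))*(-19) = -(-2 + 19)*(-19) = -17*(-19) = -1*(-323) = 323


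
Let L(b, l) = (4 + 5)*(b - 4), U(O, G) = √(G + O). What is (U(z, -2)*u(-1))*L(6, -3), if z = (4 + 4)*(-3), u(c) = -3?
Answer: -54*I*√26 ≈ -275.35*I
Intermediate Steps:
z = -24 (z = 8*(-3) = -24)
L(b, l) = -36 + 9*b (L(b, l) = 9*(-4 + b) = -36 + 9*b)
(U(z, -2)*u(-1))*L(6, -3) = (√(-2 - 24)*(-3))*(-36 + 9*6) = (√(-26)*(-3))*(-36 + 54) = ((I*√26)*(-3))*18 = -3*I*√26*18 = -54*I*√26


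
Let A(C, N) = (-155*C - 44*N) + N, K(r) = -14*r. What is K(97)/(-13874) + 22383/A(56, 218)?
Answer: -2270035/1987946 ≈ -1.1419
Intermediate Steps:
A(C, N) = -155*C - 43*N
K(97)/(-13874) + 22383/A(56, 218) = -14*97/(-13874) + 22383/(-155*56 - 43*218) = -1358*(-1/13874) + 22383/(-8680 - 9374) = 97/991 + 22383/(-18054) = 97/991 + 22383*(-1/18054) = 97/991 - 2487/2006 = -2270035/1987946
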